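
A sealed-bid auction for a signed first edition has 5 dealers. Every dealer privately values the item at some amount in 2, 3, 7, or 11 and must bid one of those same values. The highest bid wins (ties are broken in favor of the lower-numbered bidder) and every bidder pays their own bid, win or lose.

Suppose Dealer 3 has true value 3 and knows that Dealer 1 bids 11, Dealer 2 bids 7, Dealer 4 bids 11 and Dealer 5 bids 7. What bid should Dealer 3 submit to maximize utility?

Bid 2: loses but pays 2, utility -2.
Bid 3: loses but pays 3, utility -3.
Bid 7: loses but pays 7, utility -7.
Bid 11: loses but pays 11, utility -11.
The best choice is 2 with utility -2.

2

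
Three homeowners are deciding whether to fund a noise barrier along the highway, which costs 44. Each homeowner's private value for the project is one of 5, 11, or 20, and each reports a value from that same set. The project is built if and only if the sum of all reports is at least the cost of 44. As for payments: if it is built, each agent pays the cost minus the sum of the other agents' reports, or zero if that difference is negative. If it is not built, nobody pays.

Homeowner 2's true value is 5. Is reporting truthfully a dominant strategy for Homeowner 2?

Check each profile of the others' reports and compare truth against every alternative report.
Others report (20, 20): truth gives 1, best alternative gives 1.
Others report (5, 5): truth gives 0, best alternative gives 0.
Others report (5, 11): truth gives 0, best alternative gives 0.
Others report (5, 20): truth gives 0, best alternative gives 0.
Others report (11, 5): truth gives 0, best alternative gives 0.
Others report (11, 11): truth gives 0, best alternative gives 0.
(Remaining 3 profiles checked similarly; truth is weakly best in each.)
In every case the truthful report is at least as good as any alternative, so it is a dominant strategy.

Yes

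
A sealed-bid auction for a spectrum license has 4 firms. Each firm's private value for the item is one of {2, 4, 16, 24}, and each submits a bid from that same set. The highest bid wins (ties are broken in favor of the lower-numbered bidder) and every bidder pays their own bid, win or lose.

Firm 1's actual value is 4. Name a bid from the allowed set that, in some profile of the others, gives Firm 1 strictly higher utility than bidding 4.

2

Suppose Firm 2 bids 2, Firm 3 bids 2 and Firm 4 bids 2.
Bid 4: wins, pays 4, utility 4 - 4 = 0.
Bid 2: wins, pays 2, utility 4 - 2 = 2.
So bidding 2 beats truth here (2 > 0).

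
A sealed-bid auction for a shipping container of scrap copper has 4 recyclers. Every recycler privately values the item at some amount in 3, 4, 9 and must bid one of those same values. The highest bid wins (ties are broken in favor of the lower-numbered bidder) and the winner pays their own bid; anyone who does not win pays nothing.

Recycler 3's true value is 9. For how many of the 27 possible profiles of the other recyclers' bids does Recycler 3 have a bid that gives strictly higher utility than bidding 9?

2

Others bid (3, 3, 3): truth gives 0; bid 4 gives 5 > 0. Violating.
Others bid (3, 3, 4): truth gives 0; bid 4 gives 5 > 0. Violating.
Others bid (3, 3, 9): truth gives 0; no alternative beats it.
Others bid (3, 4, 3): truth gives 0; no alternative beats it.
(Checking all 27 profiles: 2 have a profitable deviation, 25 do not.)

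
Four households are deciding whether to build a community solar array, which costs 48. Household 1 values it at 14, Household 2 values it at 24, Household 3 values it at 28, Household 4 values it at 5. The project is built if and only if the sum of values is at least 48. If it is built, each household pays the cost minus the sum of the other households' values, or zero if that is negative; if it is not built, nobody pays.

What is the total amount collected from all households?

6

Total value 71 ≥ cost 48, so it is built.
Household 1: others sum to 57; max(0, 48 - 57) = 0.
Household 2: others sum to 47; max(0, 48 - 47) = 1.
Household 3: others sum to 43; max(0, 48 - 43) = 5.
Household 4: others sum to 66; max(0, 48 - 66) = 0.
Total collected = 0 + 1 + 5 + 0 = 6.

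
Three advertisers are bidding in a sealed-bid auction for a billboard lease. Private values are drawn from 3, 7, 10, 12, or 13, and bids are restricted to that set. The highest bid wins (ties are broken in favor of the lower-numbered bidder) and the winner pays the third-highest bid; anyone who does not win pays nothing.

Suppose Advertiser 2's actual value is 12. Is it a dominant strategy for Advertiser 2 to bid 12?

Consider the case where Advertiser 1 bids 3 and Advertiser 3 bids 13.
Truthful bid 12: loses, pays 0, utility 0.
Bid 13 instead: wins, pays 3, utility 12 - 3 = 9.
Since 9 > 0, bidding 13 is strictly better here, so truthful bidding is not dominant.

No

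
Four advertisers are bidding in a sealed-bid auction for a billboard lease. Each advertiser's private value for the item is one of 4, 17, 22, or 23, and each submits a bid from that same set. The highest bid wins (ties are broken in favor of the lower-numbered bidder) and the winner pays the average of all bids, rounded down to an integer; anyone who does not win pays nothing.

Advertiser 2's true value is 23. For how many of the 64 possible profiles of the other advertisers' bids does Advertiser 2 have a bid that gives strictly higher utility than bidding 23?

6

Others bid (4, 4, 4): truth gives 15; bid 17 gives 16 > 15. Violating.
Others bid (4, 4, 17): truth gives 11; bid 17 gives 13 > 11. Violating.
Others bid (4, 17, 4): truth gives 11; bid 17 gives 13 > 11. Violating.
Others bid (4, 17, 17): truth gives 8; bid 17 gives 10 > 8. Violating.
Others bid (4, 4, 22): truth gives 10; no alternative beats it.
Others bid (4, 4, 23): truth gives 10; no alternative beats it.
(Checking all 64 profiles: 6 have a profitable deviation, 58 do not.)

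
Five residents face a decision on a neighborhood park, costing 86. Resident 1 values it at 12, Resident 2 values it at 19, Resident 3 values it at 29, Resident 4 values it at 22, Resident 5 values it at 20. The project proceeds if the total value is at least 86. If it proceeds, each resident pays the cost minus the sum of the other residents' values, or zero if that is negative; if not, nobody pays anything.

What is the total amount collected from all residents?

Total value 102 ≥ cost 86, so it is built.
Resident 1: others sum to 90; max(0, 86 - 90) = 0.
Resident 2: others sum to 83; max(0, 86 - 83) = 3.
Resident 3: others sum to 73; max(0, 86 - 73) = 13.
Resident 4: others sum to 80; max(0, 86 - 80) = 6.
Resident 5: others sum to 82; max(0, 86 - 82) = 4.
Total collected = 0 + 3 + 13 + 6 + 4 = 26.

26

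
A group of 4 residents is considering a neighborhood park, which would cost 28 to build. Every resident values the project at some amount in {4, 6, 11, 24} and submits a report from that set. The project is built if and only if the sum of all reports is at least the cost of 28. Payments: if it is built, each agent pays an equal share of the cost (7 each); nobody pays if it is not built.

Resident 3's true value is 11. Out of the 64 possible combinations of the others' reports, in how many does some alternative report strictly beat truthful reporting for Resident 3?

Others report (4, 4, 4): truth gives 0; report 24 gives 4 > 0. Violating.
Others report (4, 4, 6): truth gives 0; report 24 gives 4 > 0. Violating.
Others report (4, 6, 4): truth gives 0; report 24 gives 4 > 0. Violating.
Others report (4, 6, 6): truth gives 0; report 24 gives 4 > 0. Violating.
Others report (4, 4, 11): truth gives 4; no alternative beats it.
Others report (4, 4, 24): truth gives 4; no alternative beats it.
(Checking all 64 profiles: 7 have a profitable deviation, 57 do not.)

7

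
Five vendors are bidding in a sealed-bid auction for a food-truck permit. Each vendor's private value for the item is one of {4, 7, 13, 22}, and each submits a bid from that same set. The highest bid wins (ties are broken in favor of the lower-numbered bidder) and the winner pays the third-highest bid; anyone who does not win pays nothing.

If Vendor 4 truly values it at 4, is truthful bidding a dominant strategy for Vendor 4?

Yes

Check each profile of the others' bids and compare truth against every alternative bid.
Others bid (4, 4, 4, 4): truth gives 0, best alternative gives 0.
Others bid (4, 4, 4, 7): truth gives 0, best alternative gives 0.
Others bid (4, 4, 4, 13): truth gives 0, best alternative gives 0.
Others bid (4, 4, 4, 22): truth gives 0, best alternative gives 0.
Others bid (4, 4, 7, 4): truth gives 0, best alternative gives 0.
Others bid (4, 4, 7, 7): truth gives 0, best alternative gives 0.
(Remaining 250 profiles checked similarly; truth is weakly best in each.)
In every case the truthful bid is at least as good as any alternative, so it is a dominant strategy.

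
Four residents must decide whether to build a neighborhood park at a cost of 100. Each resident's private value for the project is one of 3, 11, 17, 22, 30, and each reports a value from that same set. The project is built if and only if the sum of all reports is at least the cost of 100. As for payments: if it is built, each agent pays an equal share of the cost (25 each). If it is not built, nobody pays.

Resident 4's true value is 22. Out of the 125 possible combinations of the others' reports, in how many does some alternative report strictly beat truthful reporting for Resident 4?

4

Others report (22, 30, 30): truth gives -3; report 3 gives 0 > -3. Violating.
Others report (30, 22, 30): truth gives -3; report 3 gives 0 > -3. Violating.
Others report (30, 30, 22): truth gives -3; report 3 gives 0 > -3. Violating.
Others report (30, 30, 30): truth gives -3; report 3 gives 0 > -3. Violating.
Others report (3, 3, 3): truth gives 0; no alternative beats it.
Others report (3, 3, 11): truth gives 0; no alternative beats it.
(Checking all 125 profiles: 4 have a profitable deviation, 121 do not.)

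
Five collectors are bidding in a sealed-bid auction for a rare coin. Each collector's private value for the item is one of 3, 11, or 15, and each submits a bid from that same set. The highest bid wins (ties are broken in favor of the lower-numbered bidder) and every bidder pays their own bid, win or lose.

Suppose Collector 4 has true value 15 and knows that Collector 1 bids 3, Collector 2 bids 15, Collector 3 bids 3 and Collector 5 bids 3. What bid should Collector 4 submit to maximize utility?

Bid 3: loses but pays 3, utility -3.
Bid 11: loses but pays 11, utility -11.
Bid 15: loses but pays 15, utility -15.
The best choice is 3 with utility -3.

3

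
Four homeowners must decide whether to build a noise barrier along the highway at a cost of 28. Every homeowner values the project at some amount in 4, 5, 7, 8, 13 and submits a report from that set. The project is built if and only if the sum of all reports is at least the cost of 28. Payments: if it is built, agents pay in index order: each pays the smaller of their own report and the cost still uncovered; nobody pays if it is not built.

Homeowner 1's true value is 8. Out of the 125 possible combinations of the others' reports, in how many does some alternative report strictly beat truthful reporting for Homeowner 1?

Others report (4, 4, 13): truth gives 0; report 7 gives 1 > 0. Violating.
Others report (4, 5, 13): truth gives 0; report 7 gives 1 > 0. Violating.
Others report (4, 7, 13): truth gives 0; report 4 gives 4 > 0. Violating.
Others report (4, 8, 13): truth gives 0; report 4 gives 4 > 0. Violating.
Others report (4, 4, 4): truth gives 0; no alternative beats it.
Others report (4, 4, 5): truth gives 0; no alternative beats it.
(Checking all 125 profiles: 72 have a profitable deviation, 53 do not.)

72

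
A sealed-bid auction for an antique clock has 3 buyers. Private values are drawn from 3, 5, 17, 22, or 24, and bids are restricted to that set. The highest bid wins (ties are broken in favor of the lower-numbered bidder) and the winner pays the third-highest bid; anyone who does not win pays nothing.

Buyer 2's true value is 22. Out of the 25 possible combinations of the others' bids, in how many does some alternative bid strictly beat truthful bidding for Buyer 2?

6

Others bid (3, 24): truth gives 0; bid 24 gives 19 > 0. Violating.
Others bid (5, 24): truth gives 0; bid 24 gives 17 > 0. Violating.
Others bid (17, 24): truth gives 0; bid 24 gives 5 > 0. Violating.
Others bid (22, 3): truth gives 0; bid 24 gives 19 > 0. Violating.
Others bid (3, 3): truth gives 19; no alternative beats it.
Others bid (3, 5): truth gives 19; no alternative beats it.
(Checking all 25 profiles: 6 have a profitable deviation, 19 do not.)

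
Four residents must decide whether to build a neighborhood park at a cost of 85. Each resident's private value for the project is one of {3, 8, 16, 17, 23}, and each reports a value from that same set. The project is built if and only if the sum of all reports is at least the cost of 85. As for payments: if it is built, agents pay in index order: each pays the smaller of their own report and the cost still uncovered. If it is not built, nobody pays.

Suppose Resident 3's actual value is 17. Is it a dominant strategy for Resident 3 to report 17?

No

Consider the case where Resident 1 reports 23, Resident 2 reports 23 and Resident 4 reports 23.
Truthful report 17: project built, pays 17, utility 17 - 17 = 0.
Report 16 instead: project built, pays 16, utility 17 - 16 = 1.
Since 1 > 0, reporting 16 is strictly better here, so truthful reporting is not dominant.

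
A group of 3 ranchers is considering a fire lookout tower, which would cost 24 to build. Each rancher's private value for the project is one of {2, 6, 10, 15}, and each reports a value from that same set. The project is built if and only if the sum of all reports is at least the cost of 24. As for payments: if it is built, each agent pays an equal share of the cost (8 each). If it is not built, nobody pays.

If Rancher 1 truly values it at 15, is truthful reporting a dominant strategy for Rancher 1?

Check each profile of the others' reports and compare truth against every alternative report.
Others report (2, 10): truth gives 7, best alternative gives 0.
Others report (6, 6): truth gives 7, best alternative gives 0.
Others report (10, 2): truth gives 7, best alternative gives 0.
Others report (2, 15): truth gives 7, best alternative gives 7.
Others report (6, 10): truth gives 7, best alternative gives 7.
Others report (6, 15): truth gives 7, best alternative gives 7.
(Remaining 10 profiles checked similarly; truth is weakly best in each.)
In every case the truthful report is at least as good as any alternative, so it is a dominant strategy.

Yes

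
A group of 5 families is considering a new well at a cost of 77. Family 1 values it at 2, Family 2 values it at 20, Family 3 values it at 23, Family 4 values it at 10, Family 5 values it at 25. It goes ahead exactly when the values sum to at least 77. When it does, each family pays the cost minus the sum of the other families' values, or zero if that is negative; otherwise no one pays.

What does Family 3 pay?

Total value 80 ≥ cost 77, so the project is built.
The other families' values sum to 57.
Cost minus that sum is 77 - 57 = 20.

20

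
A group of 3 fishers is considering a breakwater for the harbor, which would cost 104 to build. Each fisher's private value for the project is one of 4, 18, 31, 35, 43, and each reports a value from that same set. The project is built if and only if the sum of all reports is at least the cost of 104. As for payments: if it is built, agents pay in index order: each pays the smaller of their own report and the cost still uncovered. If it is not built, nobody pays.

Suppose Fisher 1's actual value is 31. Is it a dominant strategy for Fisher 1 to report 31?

No

Consider the case where Fisher 2 reports 43 and Fisher 3 reports 43.
Truthful report 31: project built, pays 31, utility 31 - 31 = 0.
Report 18 instead: project built, pays 18, utility 31 - 18 = 13.
Since 13 > 0, reporting 18 is strictly better here, so truthful reporting is not dominant.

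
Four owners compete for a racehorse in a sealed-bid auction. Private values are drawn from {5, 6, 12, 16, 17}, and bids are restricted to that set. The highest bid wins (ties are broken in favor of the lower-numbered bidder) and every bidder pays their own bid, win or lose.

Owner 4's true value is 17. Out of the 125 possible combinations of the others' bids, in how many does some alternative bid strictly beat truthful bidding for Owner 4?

88

Others bid (5, 5, 5): truth gives 0; bid 6 gives 11 > 0. Violating.
Others bid (5, 5, 6): truth gives 0; bid 12 gives 5 > 0. Violating.
Others bid (5, 5, 12): truth gives 0; bid 16 gives 1 > 0. Violating.
Others bid (5, 5, 17): truth gives -17; bid 5 gives -5 > -17. Violating.
Others bid (5, 5, 16): truth gives 0; no alternative beats it.
Others bid (5, 6, 16): truth gives 0; no alternative beats it.
(Checking all 125 profiles: 88 have a profitable deviation, 37 do not.)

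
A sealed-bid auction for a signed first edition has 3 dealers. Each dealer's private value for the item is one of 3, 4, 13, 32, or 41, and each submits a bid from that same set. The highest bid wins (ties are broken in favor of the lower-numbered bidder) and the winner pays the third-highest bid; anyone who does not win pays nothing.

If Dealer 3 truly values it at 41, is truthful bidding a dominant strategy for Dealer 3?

Yes

Check each profile of the others' bids and compare truth against every alternative bid.
Others bid (3, 32): truth gives 38, best alternative gives 0.
Others bid (32, 3): truth gives 38, best alternative gives 0.
Others bid (4, 32): truth gives 37, best alternative gives 0.
Others bid (32, 4): truth gives 37, best alternative gives 0.
Others bid (13, 32): truth gives 28, best alternative gives 0.
Others bid (32, 13): truth gives 28, best alternative gives 0.
(Remaining 19 profiles checked similarly; truth is weakly best in each.)
In every case the truthful bid is at least as good as any alternative, so it is a dominant strategy.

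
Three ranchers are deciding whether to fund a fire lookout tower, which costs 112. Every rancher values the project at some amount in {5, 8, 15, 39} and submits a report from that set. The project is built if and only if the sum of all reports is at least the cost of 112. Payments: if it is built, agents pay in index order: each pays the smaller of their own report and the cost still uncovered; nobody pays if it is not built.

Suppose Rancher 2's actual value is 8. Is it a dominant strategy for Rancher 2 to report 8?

Check each profile of the others' reports and compare truth against every alternative report.
Others report (5, 5): truth gives 0, best alternative gives 0.
Others report (5, 8): truth gives 0, best alternative gives 0.
Others report (5, 15): truth gives 0, best alternative gives 0.
Others report (5, 39): truth gives 0, best alternative gives 0.
Others report (8, 5): truth gives 0, best alternative gives 0.
Others report (8, 8): truth gives 0, best alternative gives 0.
(Remaining 10 profiles checked similarly; truth is weakly best in each.)
In every case the truthful report is at least as good as any alternative, so it is a dominant strategy.

Yes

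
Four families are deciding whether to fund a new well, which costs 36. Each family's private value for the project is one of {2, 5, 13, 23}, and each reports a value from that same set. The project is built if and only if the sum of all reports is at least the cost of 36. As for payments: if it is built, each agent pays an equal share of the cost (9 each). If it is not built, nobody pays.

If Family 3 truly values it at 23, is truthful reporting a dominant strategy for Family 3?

Check each profile of the others' reports and compare truth against every alternative report.
Others report (2, 2, 13): truth gives 14, best alternative gives 0.
Others report (2, 5, 13): truth gives 14, best alternative gives 0.
Others report (2, 13, 2): truth gives 14, best alternative gives 0.
Others report (2, 13, 5): truth gives 14, best alternative gives 0.
Others report (5, 2, 13): truth gives 14, best alternative gives 0.
Others report (5, 5, 5): truth gives 14, best alternative gives 0.
(Remaining 58 profiles checked similarly; truth is weakly best in each.)
In every case the truthful report is at least as good as any alternative, so it is a dominant strategy.

Yes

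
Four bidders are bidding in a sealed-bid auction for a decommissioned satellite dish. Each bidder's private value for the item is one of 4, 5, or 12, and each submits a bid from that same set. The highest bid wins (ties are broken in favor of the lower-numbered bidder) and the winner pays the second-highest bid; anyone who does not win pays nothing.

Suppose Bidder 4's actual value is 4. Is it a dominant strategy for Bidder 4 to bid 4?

Yes

Check each profile of the others' bids and compare truth against every alternative bid.
Others bid (4, 4, 4): truth gives 0, best alternative gives 0.
Others bid (4, 4, 5): truth gives 0, best alternative gives 0.
Others bid (4, 4, 12): truth gives 0, best alternative gives 0.
Others bid (4, 5, 4): truth gives 0, best alternative gives 0.
Others bid (4, 5, 5): truth gives 0, best alternative gives 0.
Others bid (4, 5, 12): truth gives 0, best alternative gives 0.
(Remaining 21 profiles checked similarly; truth is weakly best in each.)
In every case the truthful bid is at least as good as any alternative, so it is a dominant strategy.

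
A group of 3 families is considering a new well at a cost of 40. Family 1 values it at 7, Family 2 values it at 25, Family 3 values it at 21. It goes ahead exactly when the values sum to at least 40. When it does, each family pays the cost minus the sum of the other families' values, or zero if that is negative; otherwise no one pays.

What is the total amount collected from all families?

20

Total value 53 ≥ cost 40, so it is built.
Family 1: others sum to 46; max(0, 40 - 46) = 0.
Family 2: others sum to 28; max(0, 40 - 28) = 12.
Family 3: others sum to 32; max(0, 40 - 32) = 8.
Total collected = 0 + 12 + 8 = 20.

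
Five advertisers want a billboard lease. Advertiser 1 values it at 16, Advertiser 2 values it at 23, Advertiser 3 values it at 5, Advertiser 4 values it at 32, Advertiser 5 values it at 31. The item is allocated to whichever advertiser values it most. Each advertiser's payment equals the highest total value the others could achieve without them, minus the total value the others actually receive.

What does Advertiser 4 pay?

Advertiser 4 has the highest value and receives the item.
Without Advertiser 4, the item would go to the next-highest value, 31, so the others could achieve 31.
With Advertiser 4 present and winning, the others receive nothing, so their total is 0.
Payment = 31 - 0 = 31.

31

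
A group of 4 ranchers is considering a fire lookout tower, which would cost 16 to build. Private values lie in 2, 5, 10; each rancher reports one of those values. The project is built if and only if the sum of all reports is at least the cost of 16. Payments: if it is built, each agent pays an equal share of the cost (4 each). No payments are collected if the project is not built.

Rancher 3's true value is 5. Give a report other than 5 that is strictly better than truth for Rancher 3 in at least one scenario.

Suppose Rancher 1 reports 2, Rancher 2 reports 2 and Rancher 4 reports 2.
Report 5: project not built, utility 0.
Report 10: project built, pays 4, utility 5 - 4 = 1.
So reporting 10 beats truth here (1 > 0).

10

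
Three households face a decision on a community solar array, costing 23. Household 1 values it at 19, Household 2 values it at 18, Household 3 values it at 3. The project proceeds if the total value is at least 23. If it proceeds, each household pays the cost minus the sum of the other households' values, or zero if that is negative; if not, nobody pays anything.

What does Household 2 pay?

Total value 40 ≥ cost 23, so the project is built.
The other households' values sum to 22.
Cost minus that sum is 23 - 22 = 1.

1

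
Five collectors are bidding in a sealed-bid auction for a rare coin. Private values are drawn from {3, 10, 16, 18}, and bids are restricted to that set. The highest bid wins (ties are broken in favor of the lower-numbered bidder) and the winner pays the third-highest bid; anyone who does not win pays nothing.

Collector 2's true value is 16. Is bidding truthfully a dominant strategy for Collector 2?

Consider the case where Collector 1 bids 3, Collector 3 bids 3, Collector 4 bids 3 and Collector 5 bids 18.
Truthful bid 16: loses, pays 0, utility 0.
Bid 18 instead: wins, pays 3, utility 16 - 3 = 13.
Since 13 > 0, bidding 18 is strictly better here, so truthful bidding is not dominant.

No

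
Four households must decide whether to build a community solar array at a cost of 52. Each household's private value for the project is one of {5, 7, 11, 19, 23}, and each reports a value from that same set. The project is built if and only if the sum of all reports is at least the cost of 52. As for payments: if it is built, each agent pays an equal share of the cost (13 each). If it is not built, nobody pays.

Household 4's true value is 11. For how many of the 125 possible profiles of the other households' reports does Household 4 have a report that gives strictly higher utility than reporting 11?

18

Others report (5, 19, 19): truth gives -2; report 5 gives 0 > -2. Violating.
Others report (7, 11, 23): truth gives -2; report 5 gives 0 > -2. Violating.
Others report (7, 19, 19): truth gives -2; report 5 gives 0 > -2. Violating.
Others report (7, 23, 11): truth gives -2; report 5 gives 0 > -2. Violating.
Others report (5, 5, 5): truth gives 0; no alternative beats it.
Others report (5, 5, 7): truth gives 0; no alternative beats it.
(Checking all 125 profiles: 18 have a profitable deviation, 107 do not.)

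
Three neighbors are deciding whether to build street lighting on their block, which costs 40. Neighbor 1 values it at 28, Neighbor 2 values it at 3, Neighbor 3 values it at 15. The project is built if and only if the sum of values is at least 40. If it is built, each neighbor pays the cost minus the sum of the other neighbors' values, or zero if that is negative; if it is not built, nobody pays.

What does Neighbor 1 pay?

22

Total value 46 ≥ cost 40, so the project is built.
The other neighbors' values sum to 18.
Cost minus that sum is 40 - 18 = 22.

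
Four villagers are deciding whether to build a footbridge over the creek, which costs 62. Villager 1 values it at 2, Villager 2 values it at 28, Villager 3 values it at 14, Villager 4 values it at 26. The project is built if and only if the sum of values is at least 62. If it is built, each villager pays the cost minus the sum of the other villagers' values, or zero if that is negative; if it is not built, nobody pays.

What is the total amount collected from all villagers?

Total value 70 ≥ cost 62, so it is built.
Villager 1: others sum to 68; max(0, 62 - 68) = 0.
Villager 2: others sum to 42; max(0, 62 - 42) = 20.
Villager 3: others sum to 56; max(0, 62 - 56) = 6.
Villager 4: others sum to 44; max(0, 62 - 44) = 18.
Total collected = 0 + 20 + 6 + 18 = 44.

44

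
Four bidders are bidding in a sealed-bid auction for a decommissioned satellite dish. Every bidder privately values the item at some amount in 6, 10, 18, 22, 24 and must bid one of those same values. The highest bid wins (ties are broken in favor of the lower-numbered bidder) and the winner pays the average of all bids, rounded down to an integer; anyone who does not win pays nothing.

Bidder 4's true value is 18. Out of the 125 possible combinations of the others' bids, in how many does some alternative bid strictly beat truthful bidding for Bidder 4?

37

Others bid (6, 6, 6): truth gives 9; bid 10 gives 11 > 9. Violating.
Others bid (6, 6, 18): truth gives 0; bid 22 gives 5 > 0. Violating.
Others bid (6, 6, 22): truth gives 0; bid 24 gives 4 > 0. Violating.
Others bid (6, 10, 18): truth gives 0; bid 22 gives 4 > 0. Violating.
Others bid (6, 6, 10): truth gives 8; no alternative beats it.
Others bid (6, 6, 24): truth gives 0; no alternative beats it.
(Checking all 125 profiles: 37 have a profitable deviation, 88 do not.)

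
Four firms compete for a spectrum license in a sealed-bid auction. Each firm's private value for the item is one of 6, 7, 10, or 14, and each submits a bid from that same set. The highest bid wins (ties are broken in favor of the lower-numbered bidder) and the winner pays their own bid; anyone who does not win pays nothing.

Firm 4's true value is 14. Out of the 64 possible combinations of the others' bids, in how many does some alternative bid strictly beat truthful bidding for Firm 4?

Others bid (6, 6, 6): truth gives 0; bid 7 gives 7 > 0. Violating.
Others bid (6, 6, 7): truth gives 0; bid 10 gives 4 > 0. Violating.
Others bid (6, 7, 6): truth gives 0; bid 10 gives 4 > 0. Violating.
Others bid (6, 7, 7): truth gives 0; bid 10 gives 4 > 0. Violating.
Others bid (6, 6, 10): truth gives 0; no alternative beats it.
Others bid (6, 6, 14): truth gives 0; no alternative beats it.
(Checking all 64 profiles: 8 have a profitable deviation, 56 do not.)

8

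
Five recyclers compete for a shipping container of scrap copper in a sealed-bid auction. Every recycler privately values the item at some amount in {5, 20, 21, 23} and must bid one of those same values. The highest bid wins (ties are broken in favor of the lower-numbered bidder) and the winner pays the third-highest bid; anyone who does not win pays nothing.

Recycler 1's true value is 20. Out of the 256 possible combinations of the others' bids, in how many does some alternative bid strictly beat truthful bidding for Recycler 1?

8

Others bid (5, 5, 5, 21): truth gives 0; bid 21 gives 15 > 0. Violating.
Others bid (5, 5, 5, 23): truth gives 0; bid 23 gives 15 > 0. Violating.
Others bid (5, 5, 21, 5): truth gives 0; bid 21 gives 15 > 0. Violating.
Others bid (5, 5, 23, 5): truth gives 0; bid 23 gives 15 > 0. Violating.
Others bid (5, 5, 5, 5): truth gives 15; no alternative beats it.
Others bid (5, 5, 5, 20): truth gives 15; no alternative beats it.
(Checking all 256 profiles: 8 have a profitable deviation, 248 do not.)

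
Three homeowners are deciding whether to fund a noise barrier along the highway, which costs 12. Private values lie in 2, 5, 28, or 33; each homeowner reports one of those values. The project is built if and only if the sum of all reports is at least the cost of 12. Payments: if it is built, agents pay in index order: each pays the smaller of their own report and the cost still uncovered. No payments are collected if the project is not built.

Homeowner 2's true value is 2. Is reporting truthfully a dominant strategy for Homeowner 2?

Check each profile of the others' reports and compare truth against every alternative report.
Others report (2, 5): truth gives 0, best alternative gives -3.
Others report (2, 28): truth gives 0, best alternative gives -3.
Others report (2, 33): truth gives 0, best alternative gives -3.
Others report (5, 2): truth gives 0, best alternative gives -3.
Others report (5, 5): truth gives 0, best alternative gives -3.
Others report (5, 28): truth gives 0, best alternative gives -3.
(Remaining 10 profiles checked similarly; truth is weakly best in each.)
In every case the truthful report is at least as good as any alternative, so it is a dominant strategy.

Yes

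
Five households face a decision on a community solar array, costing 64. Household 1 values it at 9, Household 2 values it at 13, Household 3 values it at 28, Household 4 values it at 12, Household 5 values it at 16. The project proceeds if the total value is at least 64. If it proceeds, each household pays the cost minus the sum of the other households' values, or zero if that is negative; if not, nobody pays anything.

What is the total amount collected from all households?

Total value 78 ≥ cost 64, so it is built.
Household 1: others sum to 69; max(0, 64 - 69) = 0.
Household 2: others sum to 65; max(0, 64 - 65) = 0.
Household 3: others sum to 50; max(0, 64 - 50) = 14.
Household 4: others sum to 66; max(0, 64 - 66) = 0.
Household 5: others sum to 62; max(0, 64 - 62) = 2.
Total collected = 0 + 0 + 14 + 0 + 2 = 16.

16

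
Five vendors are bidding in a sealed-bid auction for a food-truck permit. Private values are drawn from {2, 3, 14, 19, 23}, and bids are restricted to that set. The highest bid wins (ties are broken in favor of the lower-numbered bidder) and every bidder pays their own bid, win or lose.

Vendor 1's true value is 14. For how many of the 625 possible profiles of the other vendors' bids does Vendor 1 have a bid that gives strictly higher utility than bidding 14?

560

Others bid (2, 2, 2, 2): truth gives 0; bid 2 gives 12 > 0. Violating.
Others bid (2, 2, 2, 3): truth gives 0; bid 3 gives 11 > 0. Violating.
Others bid (2, 2, 2, 19): truth gives -14; bid 2 gives -2 > -14. Violating.
Others bid (2, 2, 2, 23): truth gives -14; bid 2 gives -2 > -14. Violating.
Others bid (2, 2, 2, 14): truth gives 0; no alternative beats it.
Others bid (2, 2, 3, 14): truth gives 0; no alternative beats it.
(Checking all 625 profiles: 560 have a profitable deviation, 65 do not.)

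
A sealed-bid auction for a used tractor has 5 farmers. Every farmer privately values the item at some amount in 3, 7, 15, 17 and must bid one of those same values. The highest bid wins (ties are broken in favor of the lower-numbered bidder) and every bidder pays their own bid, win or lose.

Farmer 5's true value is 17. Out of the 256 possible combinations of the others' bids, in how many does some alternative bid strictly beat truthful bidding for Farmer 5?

191

Others bid (3, 3, 3, 3): truth gives 0; bid 7 gives 10 > 0. Violating.
Others bid (3, 3, 3, 7): truth gives 0; bid 15 gives 2 > 0. Violating.
Others bid (3, 3, 3, 17): truth gives -17; bid 3 gives -3 > -17. Violating.
Others bid (3, 3, 7, 3): truth gives 0; bid 15 gives 2 > 0. Violating.
Others bid (3, 3, 3, 15): truth gives 0; no alternative beats it.
Others bid (3, 3, 7, 15): truth gives 0; no alternative beats it.
(Checking all 256 profiles: 191 have a profitable deviation, 65 do not.)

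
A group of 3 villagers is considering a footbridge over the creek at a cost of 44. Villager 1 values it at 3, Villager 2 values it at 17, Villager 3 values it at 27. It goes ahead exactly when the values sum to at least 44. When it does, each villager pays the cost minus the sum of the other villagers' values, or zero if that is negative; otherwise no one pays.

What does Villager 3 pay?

Total value 47 ≥ cost 44, so the project is built.
The other villagers' values sum to 20.
Cost minus that sum is 44 - 20 = 24.

24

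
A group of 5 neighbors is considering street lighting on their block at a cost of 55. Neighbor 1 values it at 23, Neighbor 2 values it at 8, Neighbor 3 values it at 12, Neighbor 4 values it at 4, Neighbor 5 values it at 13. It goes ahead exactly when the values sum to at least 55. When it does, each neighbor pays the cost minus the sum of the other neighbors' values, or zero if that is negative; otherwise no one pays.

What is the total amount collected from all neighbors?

36

Total value 60 ≥ cost 55, so it is built.
Neighbor 1: others sum to 37; max(0, 55 - 37) = 18.
Neighbor 2: others sum to 52; max(0, 55 - 52) = 3.
Neighbor 3: others sum to 48; max(0, 55 - 48) = 7.
Neighbor 4: others sum to 56; max(0, 55 - 56) = 0.
Neighbor 5: others sum to 47; max(0, 55 - 47) = 8.
Total collected = 18 + 3 + 7 + 0 + 8 = 36.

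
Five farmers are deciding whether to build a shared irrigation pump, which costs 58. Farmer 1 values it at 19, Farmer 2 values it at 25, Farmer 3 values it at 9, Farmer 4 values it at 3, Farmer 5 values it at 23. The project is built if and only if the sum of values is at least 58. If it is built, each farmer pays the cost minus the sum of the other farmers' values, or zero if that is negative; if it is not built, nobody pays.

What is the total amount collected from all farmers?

6

Total value 79 ≥ cost 58, so it is built.
Farmer 1: others sum to 60; max(0, 58 - 60) = 0.
Farmer 2: others sum to 54; max(0, 58 - 54) = 4.
Farmer 3: others sum to 70; max(0, 58 - 70) = 0.
Farmer 4: others sum to 76; max(0, 58 - 76) = 0.
Farmer 5: others sum to 56; max(0, 58 - 56) = 2.
Total collected = 0 + 4 + 0 + 0 + 2 = 6.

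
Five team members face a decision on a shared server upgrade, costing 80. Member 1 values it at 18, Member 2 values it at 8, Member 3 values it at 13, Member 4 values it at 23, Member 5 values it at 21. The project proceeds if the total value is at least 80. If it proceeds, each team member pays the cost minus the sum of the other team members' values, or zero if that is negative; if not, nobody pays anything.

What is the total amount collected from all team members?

Total value 83 ≥ cost 80, so it is built.
Member 1: others sum to 65; max(0, 80 - 65) = 15.
Member 2: others sum to 75; max(0, 80 - 75) = 5.
Member 3: others sum to 70; max(0, 80 - 70) = 10.
Member 4: others sum to 60; max(0, 80 - 60) = 20.
Member 5: others sum to 62; max(0, 80 - 62) = 18.
Total collected = 15 + 5 + 10 + 20 + 18 = 68.

68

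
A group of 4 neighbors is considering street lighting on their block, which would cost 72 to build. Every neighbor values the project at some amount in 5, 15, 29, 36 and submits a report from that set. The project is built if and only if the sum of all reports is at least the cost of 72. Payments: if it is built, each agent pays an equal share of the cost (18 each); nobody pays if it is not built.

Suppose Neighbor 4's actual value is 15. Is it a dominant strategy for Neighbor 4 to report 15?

Consider the case where Neighbor 1 reports 5, Neighbor 2 reports 29 and Neighbor 3 reports 29.
Truthful report 15: project built, pays 18, utility 15 - 18 = -3.
Report 5 instead: project not built, utility 0.
Since 0 > -3, reporting 5 is strictly better here, so truthful reporting is not dominant.

No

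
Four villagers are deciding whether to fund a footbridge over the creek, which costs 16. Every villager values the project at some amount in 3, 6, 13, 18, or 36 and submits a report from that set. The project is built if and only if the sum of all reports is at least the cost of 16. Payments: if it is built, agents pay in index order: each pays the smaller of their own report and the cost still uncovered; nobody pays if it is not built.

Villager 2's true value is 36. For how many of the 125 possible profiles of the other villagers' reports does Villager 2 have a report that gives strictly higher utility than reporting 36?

49

Others report (3, 3, 6): truth gives 23; report 6 gives 30 > 23. Violating.
Others report (3, 3, 13): truth gives 23; report 3 gives 33 > 23. Violating.
Others report (3, 3, 18): truth gives 23; report 3 gives 33 > 23. Violating.
Others report (3, 3, 36): truth gives 23; report 3 gives 33 > 23. Violating.
Others report (3, 3, 3): truth gives 23; no alternative beats it.
Others report (13, 3, 3): truth gives 33; no alternative beats it.
(Checking all 125 profiles: 49 have a profitable deviation, 76 do not.)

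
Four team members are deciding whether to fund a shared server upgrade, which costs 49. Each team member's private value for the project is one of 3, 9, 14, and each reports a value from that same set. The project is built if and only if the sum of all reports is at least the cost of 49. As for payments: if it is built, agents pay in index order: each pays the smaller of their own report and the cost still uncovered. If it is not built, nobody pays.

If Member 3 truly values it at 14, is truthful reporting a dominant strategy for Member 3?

No

Consider the case where Member 1 reports 14, Member 2 reports 14 and Member 4 reports 14.
Truthful report 14: project built, pays 14, utility 14 - 14 = 0.
Report 9 instead: project built, pays 9, utility 14 - 9 = 5.
Since 5 > 0, reporting 9 is strictly better here, so truthful reporting is not dominant.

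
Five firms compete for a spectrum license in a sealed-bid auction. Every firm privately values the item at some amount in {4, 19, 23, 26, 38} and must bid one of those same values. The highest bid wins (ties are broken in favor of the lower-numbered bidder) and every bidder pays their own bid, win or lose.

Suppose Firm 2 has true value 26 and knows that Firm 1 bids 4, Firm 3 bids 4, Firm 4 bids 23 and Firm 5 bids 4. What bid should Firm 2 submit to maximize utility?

23

Bid 4: loses but pays 4, utility -4.
Bid 19: loses but pays 19, utility -19.
Bid 23: wins, pays 23, utility 26 - 23 = 3.
Bid 26: wins, pays 26, utility 26 - 26 = 0.
Bid 38: wins, pays 38, utility 26 - 38 = -12.
The best choice is 23 with utility 3.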